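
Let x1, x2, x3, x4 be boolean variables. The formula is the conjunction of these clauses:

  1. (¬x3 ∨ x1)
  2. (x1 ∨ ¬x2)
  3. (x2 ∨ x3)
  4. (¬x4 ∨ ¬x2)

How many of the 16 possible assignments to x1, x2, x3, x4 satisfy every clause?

4

The models are:
  x1=T x2=F x3=T x4=F
  x1=T x2=F x3=T x4=T
  x1=T x2=T x3=F x4=F
  x1=T x2=T x3=T x4=F
Count: 4.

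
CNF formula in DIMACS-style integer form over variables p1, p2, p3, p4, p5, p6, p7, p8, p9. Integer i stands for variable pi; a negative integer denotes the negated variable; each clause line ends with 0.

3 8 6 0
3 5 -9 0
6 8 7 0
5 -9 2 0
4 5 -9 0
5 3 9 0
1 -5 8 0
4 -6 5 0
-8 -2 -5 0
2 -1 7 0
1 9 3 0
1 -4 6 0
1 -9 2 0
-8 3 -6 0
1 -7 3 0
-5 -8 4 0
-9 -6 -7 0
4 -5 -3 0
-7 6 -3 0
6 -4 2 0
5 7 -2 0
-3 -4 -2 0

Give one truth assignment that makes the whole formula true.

p1 = T  p2 = F  p3 = T  p4 = T  p5 = F  p6 = T  p7 = T  p8 = T  p9 = F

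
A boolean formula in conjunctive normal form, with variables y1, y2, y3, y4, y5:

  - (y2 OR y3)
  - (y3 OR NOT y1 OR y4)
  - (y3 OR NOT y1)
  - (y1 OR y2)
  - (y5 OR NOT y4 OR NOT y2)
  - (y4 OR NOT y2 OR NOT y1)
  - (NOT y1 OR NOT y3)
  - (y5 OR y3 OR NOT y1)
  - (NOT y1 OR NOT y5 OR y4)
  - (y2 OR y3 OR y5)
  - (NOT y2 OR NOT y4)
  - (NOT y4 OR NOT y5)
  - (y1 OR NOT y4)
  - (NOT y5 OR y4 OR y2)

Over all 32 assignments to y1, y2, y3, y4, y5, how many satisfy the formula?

The models are:
  y1=F y2=T y3=F y4=F y5=F
  y1=F y2=T y3=F y4=F y5=T
  y1=F y2=T y3=T y4=F y5=F
  y1=F y2=T y3=T y4=F y5=T
That's 4 in total.

4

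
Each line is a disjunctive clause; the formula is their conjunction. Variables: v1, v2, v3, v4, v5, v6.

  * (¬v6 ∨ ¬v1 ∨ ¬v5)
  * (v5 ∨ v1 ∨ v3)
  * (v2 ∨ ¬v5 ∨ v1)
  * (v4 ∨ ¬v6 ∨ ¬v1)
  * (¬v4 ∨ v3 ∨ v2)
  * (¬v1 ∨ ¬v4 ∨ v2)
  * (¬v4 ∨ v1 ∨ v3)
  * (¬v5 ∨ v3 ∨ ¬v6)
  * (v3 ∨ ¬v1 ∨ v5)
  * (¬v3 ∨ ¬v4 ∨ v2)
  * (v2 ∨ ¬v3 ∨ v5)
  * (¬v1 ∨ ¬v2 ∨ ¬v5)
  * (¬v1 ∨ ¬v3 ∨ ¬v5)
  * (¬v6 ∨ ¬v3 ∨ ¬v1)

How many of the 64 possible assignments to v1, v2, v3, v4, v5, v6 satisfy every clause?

12

Split on v1, then v3.
  v1=T, v3=T: remaining (v2,v4,v5,v6) ∈ {(T,F,F,F); (T,T,F,F)} — 2.
  v1=T, v3=F: remaining (v2,v4,v5,v6) ∈ {(F,F,T,F)} — 1.
  v1=F, v3=T: forces v2=T; v4, v5, v6 free → 2^3 = 8.
  v1=F, v3=F: remaining (v2,v4,v5,v6) ∈ {(T,F,T,F)} — 1.
Total: 2 + 1 + 8 + 1 = 12.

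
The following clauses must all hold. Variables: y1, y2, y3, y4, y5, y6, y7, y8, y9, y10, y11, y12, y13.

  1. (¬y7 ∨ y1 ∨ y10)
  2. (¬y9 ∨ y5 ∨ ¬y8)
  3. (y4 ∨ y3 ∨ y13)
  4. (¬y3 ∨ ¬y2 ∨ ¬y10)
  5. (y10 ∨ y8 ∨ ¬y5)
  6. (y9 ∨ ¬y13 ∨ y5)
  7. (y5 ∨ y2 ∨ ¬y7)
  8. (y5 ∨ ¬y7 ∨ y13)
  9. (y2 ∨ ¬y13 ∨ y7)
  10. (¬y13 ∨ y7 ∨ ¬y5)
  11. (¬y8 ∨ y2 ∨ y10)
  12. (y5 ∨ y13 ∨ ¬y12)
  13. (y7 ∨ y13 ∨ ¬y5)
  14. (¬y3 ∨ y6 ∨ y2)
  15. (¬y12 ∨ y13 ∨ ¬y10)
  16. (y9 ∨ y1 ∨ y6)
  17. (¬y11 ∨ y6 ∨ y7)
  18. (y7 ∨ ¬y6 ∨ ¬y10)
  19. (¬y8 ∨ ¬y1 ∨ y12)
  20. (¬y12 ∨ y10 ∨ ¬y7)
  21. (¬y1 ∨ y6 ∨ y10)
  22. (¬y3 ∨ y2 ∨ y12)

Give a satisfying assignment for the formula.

y4 occurs only positively in the remaining clauses — set y4 = True.
y11 occurs only negated in the remaining clauses — set y11 = False.
Try y1 = False.
The remaining clauses are satisfied by y2 = True, y3 = True, y5 = False, y6 = False, y7 = False, y8 = False, y9 = True, y10 = False, y12 = False, y13 = True.

y1=F, y2=T, y3=T, y4=T, y5=F, y6=F, y7=F, y8=F, y9=T, y10=F, y11=F, y12=F, y13=T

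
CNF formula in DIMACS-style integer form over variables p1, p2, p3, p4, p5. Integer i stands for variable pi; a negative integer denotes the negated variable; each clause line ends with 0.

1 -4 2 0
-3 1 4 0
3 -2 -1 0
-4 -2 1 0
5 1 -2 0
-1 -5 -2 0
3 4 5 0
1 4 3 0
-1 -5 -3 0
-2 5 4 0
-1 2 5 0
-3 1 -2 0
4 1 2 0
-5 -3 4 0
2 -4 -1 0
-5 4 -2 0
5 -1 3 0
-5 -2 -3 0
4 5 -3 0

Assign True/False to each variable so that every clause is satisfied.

p1=True, p2=True, p3=True, p4=True, p5=False

Check each clause:
  1. (~p4 | p2 | p1) — p1 is true.
  2. (~p3 | p1 | p4) — p1 is true.
  3. (~p1 | ~p2 | p3) — p3 is true.
  4. (~p4 | p1 | ~p2) — p1 is true.
  5. (p1 | p5 | ~p2) — p1 is true.
  6. (~p1 | ~p2 | ~p5) — ~p5 is true.
  7. (p3 | p5 | p4) — p3 is true.
  8. (p3 | p1 | p4) — p1 is true.
  9. (~p1 | ~p5 | ~p3) — ~p5 is true.
  10. (p4 | p5 | ~p2) — p4 is true.
  11. (p2 | p5 | ~p1) — p2 is true.
  12. (~p2 | ~p3 | p1) — p1 is true.
  13. (p2 | p4 | p1) — p1 is true.
  14. (~p5 | ~p3 | p4) — ~p5 is true.
  15. (p2 | ~p1 | ~p4) — p2 is true.
  16. (~p5 | ~p2 | p4) — ~p5 is true.
  17. (p3 | ~p1 | p5) — p3 is true.
  18. (~p2 | ~p5 | ~p3) — ~p5 is true.
  19. (~p3 | p4 | p5) — p4 is true.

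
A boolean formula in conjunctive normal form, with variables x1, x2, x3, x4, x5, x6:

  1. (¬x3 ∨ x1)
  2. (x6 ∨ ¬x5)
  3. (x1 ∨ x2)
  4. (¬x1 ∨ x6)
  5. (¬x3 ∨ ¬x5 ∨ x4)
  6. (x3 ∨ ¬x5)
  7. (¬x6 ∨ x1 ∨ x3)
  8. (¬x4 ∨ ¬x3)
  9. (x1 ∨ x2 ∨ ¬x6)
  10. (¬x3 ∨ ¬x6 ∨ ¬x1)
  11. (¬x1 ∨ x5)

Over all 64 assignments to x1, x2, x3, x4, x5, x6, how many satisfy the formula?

2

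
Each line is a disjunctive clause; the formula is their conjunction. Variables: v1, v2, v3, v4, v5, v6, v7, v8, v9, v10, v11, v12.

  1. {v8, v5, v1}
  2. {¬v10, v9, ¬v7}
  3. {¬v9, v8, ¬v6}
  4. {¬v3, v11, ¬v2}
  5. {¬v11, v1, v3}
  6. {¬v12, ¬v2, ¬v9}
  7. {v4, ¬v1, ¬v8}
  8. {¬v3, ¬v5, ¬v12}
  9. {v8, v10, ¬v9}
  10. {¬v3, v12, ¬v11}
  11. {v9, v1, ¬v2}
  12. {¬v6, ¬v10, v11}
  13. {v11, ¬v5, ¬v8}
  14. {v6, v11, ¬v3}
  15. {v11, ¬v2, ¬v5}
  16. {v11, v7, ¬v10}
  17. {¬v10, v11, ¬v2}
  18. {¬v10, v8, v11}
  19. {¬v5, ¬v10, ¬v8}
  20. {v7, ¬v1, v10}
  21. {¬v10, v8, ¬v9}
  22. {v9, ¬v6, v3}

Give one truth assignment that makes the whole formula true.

v1=False, v2=False, v3=True, v4=True, v5=False, v6=True, v7=False, v8=True, v9=False, v10=False, v11=False, v12=False

Check each clause:
  1. {v8, v5, v1} — v8 is true.
  2. {v9, ¬v7, ¬v10} — ¬v7 is true.
  3. {¬v6, v8, ¬v9} — v8 is true.
  4. {¬v2, ¬v3, v11} — ¬v2 is true.
  5. {v1, v3, ¬v11} — v3 is true.
  6. {¬v12, ¬v2, ¬v9} — ¬v12 is true.
  7. {¬v8, ¬v1, v4} — v4 is true.
  8. {¬v12, ¬v5, ¬v3} — ¬v5 is true.
  9. {v8, ¬v9, v10} — v8 is true.
  10. {¬v3, v12, ¬v11} — ¬v11 is true.
  11. {v9, v1, ¬v2} — ¬v2 is true.
  12. {¬v6, v11, ¬v10} — ¬v10 is true.
  13. {¬v8, v11, ¬v5} — ¬v5 is true.
  14. {v11, ¬v3, v6} — v6 is true.
  15. {¬v5, v11, ¬v2} — ¬v5 is true.
  16. {¬v10, v7, v11} — ¬v10 is true.
  17. {¬v2, ¬v10, v11} — ¬v2 is true.
  18. {¬v10, v11, v8} — v8 is true.
  19. {¬v8, ¬v10, ¬v5} — ¬v5 is true.
  20. {v7, v10, ¬v1} — ¬v1 is true.
  21. {¬v9, ¬v10, v8} — v8 is true.
  22. {v9, ¬v6, v3} — v3 is true.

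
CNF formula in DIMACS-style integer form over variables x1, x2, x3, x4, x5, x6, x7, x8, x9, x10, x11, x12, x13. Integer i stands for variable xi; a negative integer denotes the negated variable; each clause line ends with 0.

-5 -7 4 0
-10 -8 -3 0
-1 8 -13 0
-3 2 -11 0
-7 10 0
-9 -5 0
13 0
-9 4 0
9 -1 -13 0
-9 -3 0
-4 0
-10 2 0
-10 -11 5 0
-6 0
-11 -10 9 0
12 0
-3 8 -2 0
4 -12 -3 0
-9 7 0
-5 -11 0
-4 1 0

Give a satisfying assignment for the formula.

(x13) is a unit clause, so x13 = True.
(¬x4) is a unit clause, so x4 = False.
The clause (¬x9) is unit: x9 must be False.
Unit propagation: (¬x1) forces x1 = False.
The clause (¬x6) is unit: x6 must be False.
The clause (x12) is unit: x12 must be True.
The clause (¬x3) is unit: x3 must be False.
Pure literal: x7 appears only negated; assign x7 = False.
Try x2 = False.
  then x10 is forced to False.
Branch on x5: take x5 = False.
x8, x11 are now unconstrained; take x8 = True, x11 = True.

x1=False, x2=False, x3=False, x4=False, x5=False, x6=False, x7=False, x8=True, x9=False, x10=False, x11=True, x12=True, x13=True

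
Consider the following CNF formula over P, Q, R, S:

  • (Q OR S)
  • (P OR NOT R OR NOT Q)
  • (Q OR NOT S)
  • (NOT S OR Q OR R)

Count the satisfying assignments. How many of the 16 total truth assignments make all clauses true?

The models are:
  P=0 Q=1 R=0 S=0
  P=0 Q=1 R=0 S=1
  P=1 Q=1 R=0 S=0
  P=1 Q=1 R=0 S=1
  P=1 Q=1 R=1 S=0
  P=1 Q=1 R=1 S=1
That's 6 in total.

6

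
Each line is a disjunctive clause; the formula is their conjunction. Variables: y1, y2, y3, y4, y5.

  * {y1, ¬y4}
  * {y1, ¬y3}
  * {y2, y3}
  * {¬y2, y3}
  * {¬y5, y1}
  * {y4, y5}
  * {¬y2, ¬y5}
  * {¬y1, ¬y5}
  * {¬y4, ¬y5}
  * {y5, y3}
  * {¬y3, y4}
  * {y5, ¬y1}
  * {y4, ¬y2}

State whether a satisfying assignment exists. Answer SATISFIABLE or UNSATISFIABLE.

y5 = True:
  propagation gives y1=True; an empty clause results — contradiction.
y5 = False:
  propagation gives y4=True, y1=True; an empty clause results — contradiction.
Every branch closes, so no satisfying assignment exists.

UNSATISFIABLE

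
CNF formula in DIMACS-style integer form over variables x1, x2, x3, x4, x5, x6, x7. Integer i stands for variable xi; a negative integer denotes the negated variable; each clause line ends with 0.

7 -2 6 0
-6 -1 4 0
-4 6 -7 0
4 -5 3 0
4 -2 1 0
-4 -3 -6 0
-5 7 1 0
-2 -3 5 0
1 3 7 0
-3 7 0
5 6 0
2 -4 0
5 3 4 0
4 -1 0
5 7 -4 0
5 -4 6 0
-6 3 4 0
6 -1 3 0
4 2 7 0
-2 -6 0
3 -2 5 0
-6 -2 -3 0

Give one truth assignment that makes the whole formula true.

Try x1 = False.
The remaining clauses are satisfied by x2 = False, x3 = True, x4 = False, x5 = True, x6 = False, x7 = True.
Every clause has at least one true literal under this assignment.
Check each clause:
  1. (x7 ∨ ¬x2 ∨ x6) — ¬x2 is true.
  2. (¬x1 ∨ ¬x6 ∨ x4) — ¬x6 is true.
  3. (¬x4 ∨ ¬x7 ∨ x6) — ¬x4 is true.
  4. (¬x5 ∨ x4 ∨ x3) — x3 is true.
  5. (¬x2 ∨ x1 ∨ x4) — ¬x2 is true.
  6. (¬x4 ∨ ¬x6 ∨ ¬x3) — ¬x6 is true.
  7. (x7 ∨ ¬x5 ∨ x1) — x7 is true.
  8. (¬x2 ∨ x5 ∨ ¬x3) — x5 is true.
  9. (x1 ∨ x3 ∨ x7) — x3 is true.
  10. (x7 ∨ ¬x3) — x7 is true.
  11. (x5 ∨ x6) — x5 is true.
  12. (¬x4 ∨ x2) — ¬x4 is true.
  13. (x4 ∨ x5 ∨ x3) — x3 is true.
  14. (x4 ∨ ¬x1) — ¬x1 is true.
  15. (x5 ∨ ¬x4 ∨ x7) — ¬x4 is true.
  16. (¬x4 ∨ x5 ∨ x6) — ¬x4 is true.
  17. (x4 ∨ x3 ∨ ¬x6) — ¬x6 is true.
  18. (x3 ∨ ¬x1 ∨ x6) — x3 is true.
  19. (x4 ∨ x2 ∨ x7) — x7 is true.
  20. (¬x6 ∨ ¬x2) — ¬x6 is true.
  21. (x5 ∨ ¬x2 ∨ x3) — x3 is true.
  22. (¬x2 ∨ ¬x3 ∨ ¬x6) — ¬x6 is true.

x1=F, x2=F, x3=T, x4=F, x5=T, x6=F, x7=T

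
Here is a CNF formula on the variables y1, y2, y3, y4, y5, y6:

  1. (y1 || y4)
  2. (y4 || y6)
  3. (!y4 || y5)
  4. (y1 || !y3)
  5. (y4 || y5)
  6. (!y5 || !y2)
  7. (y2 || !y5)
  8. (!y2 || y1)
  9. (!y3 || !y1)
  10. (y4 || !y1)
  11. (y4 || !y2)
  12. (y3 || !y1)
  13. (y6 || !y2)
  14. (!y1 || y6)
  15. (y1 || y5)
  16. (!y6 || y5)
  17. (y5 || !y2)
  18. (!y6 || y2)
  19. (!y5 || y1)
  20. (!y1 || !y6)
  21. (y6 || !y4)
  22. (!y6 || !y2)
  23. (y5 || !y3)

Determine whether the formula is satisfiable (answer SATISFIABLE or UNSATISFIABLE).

y1 = True:
  propagation gives y3=False; an empty clause results — contradiction.
y1 = False:
  propagation gives y4=True, y5=True; an empty clause results — contradiction.
Every branch closes, so no satisfying assignment exists.

UNSATISFIABLE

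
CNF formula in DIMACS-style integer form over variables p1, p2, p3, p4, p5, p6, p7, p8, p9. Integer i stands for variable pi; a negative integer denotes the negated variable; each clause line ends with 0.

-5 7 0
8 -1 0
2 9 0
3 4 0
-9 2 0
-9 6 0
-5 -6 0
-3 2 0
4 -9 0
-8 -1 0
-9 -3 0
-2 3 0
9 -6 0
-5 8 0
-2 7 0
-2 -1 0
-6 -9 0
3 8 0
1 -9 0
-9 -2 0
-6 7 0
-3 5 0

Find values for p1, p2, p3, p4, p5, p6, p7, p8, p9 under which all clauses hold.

Pure literal: p4 appears only positively; assign p4 = True.
Pure literal: p7 appears only positively; assign p7 = True.
Branch on p1: take p1 = False.
  then p9 is forced to False.
  then p2 is forced to True.
  then p3 is forced to True.
  then p6 is forced to False.
  then p5 is forced to True.
  then p8 is forced to True.

p1=0  p2=1  p3=1  p4=1  p5=1  p6=0  p7=1  p8=1  p9=0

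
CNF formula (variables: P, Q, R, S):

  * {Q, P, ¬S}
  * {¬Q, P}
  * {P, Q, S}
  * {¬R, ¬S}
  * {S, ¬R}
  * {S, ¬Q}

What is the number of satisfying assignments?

3

The models are:
  P=1 Q=0 R=0 S=0
  P=1 Q=0 R=0 S=1
  P=1 Q=1 R=0 S=1
Count: 3.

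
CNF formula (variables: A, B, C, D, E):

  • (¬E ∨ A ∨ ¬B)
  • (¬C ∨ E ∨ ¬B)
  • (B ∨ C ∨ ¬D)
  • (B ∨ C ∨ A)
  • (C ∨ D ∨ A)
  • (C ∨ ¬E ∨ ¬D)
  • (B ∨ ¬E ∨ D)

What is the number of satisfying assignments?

Case analysis on B and C:
  B=1, C=1: remaining (A,D,E) ∈ {(1,0,1); (1,1,1)} — 2.
  B=1, C=0: remaining (A,D,E) ∈ {(0,1,0); (1,0,0); (1,0,1); (1,1,0)} — 4.
  B=0, C=1: A free; 3 ways for (D,E) × 2^1 = 6.
  B=0, C=0: remaining (A,D,E) ∈ {(1,0,0)} — 1.
Total: 2 + 4 + 6 + 1 = 13.

13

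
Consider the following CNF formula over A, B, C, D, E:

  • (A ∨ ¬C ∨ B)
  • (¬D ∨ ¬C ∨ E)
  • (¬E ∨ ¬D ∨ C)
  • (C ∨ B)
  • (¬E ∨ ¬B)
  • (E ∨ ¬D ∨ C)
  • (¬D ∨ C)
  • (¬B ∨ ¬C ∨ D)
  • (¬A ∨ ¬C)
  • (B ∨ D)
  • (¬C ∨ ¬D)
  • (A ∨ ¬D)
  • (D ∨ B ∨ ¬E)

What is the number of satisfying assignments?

2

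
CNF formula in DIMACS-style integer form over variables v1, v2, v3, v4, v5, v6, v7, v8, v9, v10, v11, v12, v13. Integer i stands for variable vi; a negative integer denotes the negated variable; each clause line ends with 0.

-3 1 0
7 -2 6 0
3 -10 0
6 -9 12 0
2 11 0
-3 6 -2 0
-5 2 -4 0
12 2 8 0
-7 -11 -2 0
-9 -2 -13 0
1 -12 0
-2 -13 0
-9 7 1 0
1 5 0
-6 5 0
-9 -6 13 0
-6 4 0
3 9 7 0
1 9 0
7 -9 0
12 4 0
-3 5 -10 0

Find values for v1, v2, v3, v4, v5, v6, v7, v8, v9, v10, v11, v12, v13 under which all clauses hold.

v1 = T, v2 = T, v3 = F, v4 = F, v5 = F, v6 = F, v7 = T, v8 = F, v9 = F, v10 = F, v11 = F, v12 = T, v13 = F

Pure literal: v1 appears only positively; assign v1 = True.
Pure literal: v10 appears only negated; assign v10 = False.
Try v2 = True.
  then v13 is forced to False.
Branch on v3: take v3 = False.
Set v4 = False and propagate.
  then v6 is forced to False.
  then v7 is forced to True.
  then v11 is forced to False.
  then v12 is forced to True.
v5, v8, v9 are now unconstrained; take v5 = False, v8 = False, v9 = False.
Every clause has at least one true literal under this assignment.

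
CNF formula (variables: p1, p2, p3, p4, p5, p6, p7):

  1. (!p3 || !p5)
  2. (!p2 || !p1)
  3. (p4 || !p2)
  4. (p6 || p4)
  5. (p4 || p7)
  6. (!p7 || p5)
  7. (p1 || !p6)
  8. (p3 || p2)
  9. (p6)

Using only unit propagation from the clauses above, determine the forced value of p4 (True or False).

(p6) is a unit clause: p6 = True.
(!p6 || p1): since p6 = True, the clause reduces to (p1). p1 = True.
(!p2 || !p1) with p1 = True leaves only !p2, so p2 = False.
(p2 || p3): since p2 = False, the clause reduces to (p3). p3 = True.
From (!p5 || !p3) and p3 = True: p5 = False.
From (p5 || !p7) and p5 = False: p7 = False.
(p4 || p7): since p7 = False, the clause reduces to (p4). p4 = True.

True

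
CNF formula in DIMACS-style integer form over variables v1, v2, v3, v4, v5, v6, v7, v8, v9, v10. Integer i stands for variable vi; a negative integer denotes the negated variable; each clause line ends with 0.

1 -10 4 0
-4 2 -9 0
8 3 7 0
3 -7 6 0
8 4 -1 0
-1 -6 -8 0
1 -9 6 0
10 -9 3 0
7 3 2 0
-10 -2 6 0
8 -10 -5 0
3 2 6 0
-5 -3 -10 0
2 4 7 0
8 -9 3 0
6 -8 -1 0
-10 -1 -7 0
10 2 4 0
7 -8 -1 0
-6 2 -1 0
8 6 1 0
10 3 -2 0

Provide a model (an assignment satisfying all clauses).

v1=False  v2=True  v3=True  v4=True  v5=False  v6=True  v7=False  v8=True  v9=True  v10=False

Pure literal: v5 appears only negated; assign v5 = False.
Set v1 = False and propagate.
Set v2 = True and propagate.
Set v3 = True and propagate.
The remaining clauses are satisfied by v4 = True, v6 = True, v7 = False, v8 = True, v9 = True, v10 = False.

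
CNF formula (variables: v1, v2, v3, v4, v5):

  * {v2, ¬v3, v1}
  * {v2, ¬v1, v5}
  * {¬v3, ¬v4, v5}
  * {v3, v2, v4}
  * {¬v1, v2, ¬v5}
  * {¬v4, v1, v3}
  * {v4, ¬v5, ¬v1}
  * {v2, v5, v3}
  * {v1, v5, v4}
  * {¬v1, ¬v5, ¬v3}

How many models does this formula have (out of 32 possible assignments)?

Satisfying assignments:
  v1=0 v2=1 v3=0 v4=0 v5=1
  v1=0 v2=1 v3=1 v4=0 v5=1
  v1=0 v2=1 v3=1 v4=1 v5=1
  v1=1 v2=1 v3=0 v4=0 v5=0
  v1=1 v2=1 v3=0 v4=1 v5=0
  v1=1 v2=1 v3=0 v4=1 v5=1
  v1=1 v2=1 v3=1 v4=0 v5=0
Count: 7.

7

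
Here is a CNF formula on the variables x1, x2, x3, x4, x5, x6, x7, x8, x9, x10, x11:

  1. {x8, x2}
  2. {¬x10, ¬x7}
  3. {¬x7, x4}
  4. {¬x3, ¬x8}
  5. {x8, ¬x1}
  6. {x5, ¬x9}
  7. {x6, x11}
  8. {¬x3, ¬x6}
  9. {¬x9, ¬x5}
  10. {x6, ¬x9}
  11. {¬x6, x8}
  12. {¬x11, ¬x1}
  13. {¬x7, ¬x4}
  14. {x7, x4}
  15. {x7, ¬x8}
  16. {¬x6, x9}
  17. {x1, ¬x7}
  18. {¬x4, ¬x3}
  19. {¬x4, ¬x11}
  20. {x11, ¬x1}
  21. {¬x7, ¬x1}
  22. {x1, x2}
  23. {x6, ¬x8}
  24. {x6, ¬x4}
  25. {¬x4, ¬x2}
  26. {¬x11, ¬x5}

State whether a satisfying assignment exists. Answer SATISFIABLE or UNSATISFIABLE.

UNSATISFIABLE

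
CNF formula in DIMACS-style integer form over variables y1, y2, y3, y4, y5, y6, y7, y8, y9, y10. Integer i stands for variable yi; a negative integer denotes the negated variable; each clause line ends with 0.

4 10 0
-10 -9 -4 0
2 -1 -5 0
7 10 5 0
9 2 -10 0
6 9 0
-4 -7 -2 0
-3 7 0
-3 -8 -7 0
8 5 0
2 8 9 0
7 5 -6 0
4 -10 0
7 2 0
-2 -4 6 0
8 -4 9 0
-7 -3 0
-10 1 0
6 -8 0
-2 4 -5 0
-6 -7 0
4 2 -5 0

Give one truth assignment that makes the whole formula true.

y1=F, y2=T, y3=F, y4=T, y5=T, y6=T, y7=F, y8=F, y9=T, y10=F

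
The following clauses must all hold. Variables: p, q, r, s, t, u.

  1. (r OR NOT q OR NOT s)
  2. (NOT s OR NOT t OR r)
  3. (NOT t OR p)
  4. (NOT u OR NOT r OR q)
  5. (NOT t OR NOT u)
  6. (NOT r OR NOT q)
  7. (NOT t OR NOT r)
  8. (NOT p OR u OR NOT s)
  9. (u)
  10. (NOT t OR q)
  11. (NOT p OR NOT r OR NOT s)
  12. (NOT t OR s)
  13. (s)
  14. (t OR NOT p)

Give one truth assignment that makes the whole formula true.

Unit propagation: (u) forces u = True.
The clause (NOT t) is unit: t must be False.
Unit propagation: (s) forces s = True.
(NOT p) is a unit clause, so p = False.
Set q = False and propagate.
  then r is forced to False.
Every clause has at least one true literal under this assignment.
Check each clause:
  1. (r OR NOT q OR NOT s) — NOT q is true.
  2. (NOT t OR NOT s OR r) — NOT t is true.
  3. (p OR NOT t) — NOT t is true.
  4. (q OR NOT r OR NOT u) — NOT r is true.
  5. (NOT t OR NOT u) — NOT t is true.
  6. (NOT q OR NOT r) — NOT r is true.
  7. (NOT r OR NOT t) — NOT t is true.
  8. (u OR NOT p OR NOT s) — u is true.
  9. (u) — u is true.
  10. (NOT t OR q) — NOT t is true.
  11. (NOT s OR NOT r OR NOT p) — NOT r is true.
  12. (s OR NOT t) — NOT t is true.
  13. (s) — s is true.
  14. (NOT p OR t) — NOT p is true.

p = F  q = F  r = F  s = T  t = F  u = T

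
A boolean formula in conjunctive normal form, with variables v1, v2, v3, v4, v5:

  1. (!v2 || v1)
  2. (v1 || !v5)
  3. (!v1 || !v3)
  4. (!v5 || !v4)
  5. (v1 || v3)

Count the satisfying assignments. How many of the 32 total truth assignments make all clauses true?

8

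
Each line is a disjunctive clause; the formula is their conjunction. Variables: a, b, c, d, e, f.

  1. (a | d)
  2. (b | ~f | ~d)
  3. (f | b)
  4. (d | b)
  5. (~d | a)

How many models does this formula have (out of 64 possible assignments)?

16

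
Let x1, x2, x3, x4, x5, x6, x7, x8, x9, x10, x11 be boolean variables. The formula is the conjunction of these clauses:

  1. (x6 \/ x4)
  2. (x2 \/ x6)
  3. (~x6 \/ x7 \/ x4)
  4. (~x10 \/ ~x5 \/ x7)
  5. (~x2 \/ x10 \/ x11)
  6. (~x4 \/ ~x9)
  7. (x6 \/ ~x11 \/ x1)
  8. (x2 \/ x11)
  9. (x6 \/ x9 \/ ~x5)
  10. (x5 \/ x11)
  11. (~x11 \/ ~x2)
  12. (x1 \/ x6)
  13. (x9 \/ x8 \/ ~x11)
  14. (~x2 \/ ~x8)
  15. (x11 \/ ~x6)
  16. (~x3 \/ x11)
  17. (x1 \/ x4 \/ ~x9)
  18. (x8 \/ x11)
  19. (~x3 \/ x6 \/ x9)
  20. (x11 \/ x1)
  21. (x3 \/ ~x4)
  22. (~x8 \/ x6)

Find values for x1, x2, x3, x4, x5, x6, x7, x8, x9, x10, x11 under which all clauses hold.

Try x1 = False.
  then x6 is forced to True.
  then x11 is forced to True.
  then x2 is forced to False.
Branch on x3: take x3 = True.
Try x4 = True.
  then x9 is forced to False.
  then x8 is forced to True.
For the remaining variables, x5 = False, x7 = False, x10 = False works.

x1 = False, x2 = False, x3 = True, x4 = True, x5 = False, x6 = True, x7 = False, x8 = True, x9 = False, x10 = False, x11 = True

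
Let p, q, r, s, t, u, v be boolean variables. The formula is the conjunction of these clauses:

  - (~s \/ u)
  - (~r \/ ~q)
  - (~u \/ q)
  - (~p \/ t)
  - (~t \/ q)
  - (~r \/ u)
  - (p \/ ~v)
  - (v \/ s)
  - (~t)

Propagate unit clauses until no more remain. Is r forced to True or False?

Unit clause (~t) sets t = False.
(t \/ ~p): since t = False, the clause reduces to (~p). p = False.
(p \/ ~v) with p = False leaves only ~v, so v = False.
In (s \/ v), v is now false; s must hold, so s = True.
(~s \/ u): since s = True, the clause reduces to (u). u = True.
In (q \/ ~u), ~u is now false; q must hold, so q = True.
(~q \/ ~r): since q = True, the clause reduces to (~r). r = False.

False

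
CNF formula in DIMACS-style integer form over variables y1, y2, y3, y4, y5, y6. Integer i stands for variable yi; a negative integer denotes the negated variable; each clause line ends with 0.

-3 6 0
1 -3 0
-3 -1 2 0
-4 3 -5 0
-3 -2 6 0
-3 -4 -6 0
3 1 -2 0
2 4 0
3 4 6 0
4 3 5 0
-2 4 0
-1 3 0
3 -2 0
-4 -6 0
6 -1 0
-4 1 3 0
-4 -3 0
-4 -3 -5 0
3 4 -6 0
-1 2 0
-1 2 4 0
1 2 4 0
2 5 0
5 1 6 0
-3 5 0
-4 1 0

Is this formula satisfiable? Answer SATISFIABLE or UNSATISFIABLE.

UNSATISFIABLE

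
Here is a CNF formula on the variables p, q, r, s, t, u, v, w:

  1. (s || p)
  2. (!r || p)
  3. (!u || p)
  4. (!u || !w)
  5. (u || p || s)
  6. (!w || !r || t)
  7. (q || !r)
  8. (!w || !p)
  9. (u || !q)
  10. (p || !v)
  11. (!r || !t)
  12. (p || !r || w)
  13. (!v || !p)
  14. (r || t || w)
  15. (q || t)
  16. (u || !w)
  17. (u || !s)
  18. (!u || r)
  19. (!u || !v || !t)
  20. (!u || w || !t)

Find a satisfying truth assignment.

Pure literal: v appears only negated; assign v = False.
Try p = True.
  then w is forced to False.
Set q = True and propagate.
  then u is forced to True.
  then r is forced to True.
  then t is forced to False.
s is now unconstrained; take s = True.

p=1, q=1, r=1, s=1, t=0, u=1, v=0, w=0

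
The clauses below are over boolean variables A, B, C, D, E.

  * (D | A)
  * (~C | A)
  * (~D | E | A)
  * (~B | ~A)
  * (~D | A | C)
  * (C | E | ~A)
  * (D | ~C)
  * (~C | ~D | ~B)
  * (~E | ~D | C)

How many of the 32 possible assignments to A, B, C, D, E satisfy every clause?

Satisfying assignments:
  A=1 B=0 C=0 D=0 E=1
  A=1 B=0 C=1 D=1 E=0
  A=1 B=0 C=1 D=1 E=1
That's 3 in total.

3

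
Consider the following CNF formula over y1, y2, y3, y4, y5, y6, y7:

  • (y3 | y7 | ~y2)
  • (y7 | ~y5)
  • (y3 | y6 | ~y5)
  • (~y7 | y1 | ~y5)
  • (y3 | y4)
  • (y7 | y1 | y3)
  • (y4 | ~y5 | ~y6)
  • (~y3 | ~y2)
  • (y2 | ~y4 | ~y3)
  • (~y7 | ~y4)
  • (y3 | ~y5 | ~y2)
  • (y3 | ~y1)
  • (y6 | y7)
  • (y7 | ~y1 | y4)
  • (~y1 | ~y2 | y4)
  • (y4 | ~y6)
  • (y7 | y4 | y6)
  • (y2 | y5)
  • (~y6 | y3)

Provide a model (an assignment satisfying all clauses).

y1=T  y2=F  y3=T  y4=F  y5=T  y6=F  y7=T

Set y1 = True and propagate.
  then y3 is forced to True.
  then y2 is forced to False.
  then y4 is forced to False.
  then y7 is forced to True.
  then y6 is forced to False.
  then y5 is forced to True.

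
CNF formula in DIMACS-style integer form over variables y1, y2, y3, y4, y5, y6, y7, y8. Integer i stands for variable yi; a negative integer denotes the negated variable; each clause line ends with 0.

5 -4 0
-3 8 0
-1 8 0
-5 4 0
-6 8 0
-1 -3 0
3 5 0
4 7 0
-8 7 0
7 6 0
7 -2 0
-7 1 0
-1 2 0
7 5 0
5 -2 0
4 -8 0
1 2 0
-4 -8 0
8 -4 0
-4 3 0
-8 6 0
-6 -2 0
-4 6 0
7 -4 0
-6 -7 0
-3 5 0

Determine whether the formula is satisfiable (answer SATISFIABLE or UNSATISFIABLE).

UNSATISFIABLE

y4 = True:
  propagation gives y5=True, y8=False; an empty clause results — contradiction.
y4 = False:
  propagation gives y5=False, y3=True; an empty clause results — contradiction.
Every branch closes, so no satisfying assignment exists.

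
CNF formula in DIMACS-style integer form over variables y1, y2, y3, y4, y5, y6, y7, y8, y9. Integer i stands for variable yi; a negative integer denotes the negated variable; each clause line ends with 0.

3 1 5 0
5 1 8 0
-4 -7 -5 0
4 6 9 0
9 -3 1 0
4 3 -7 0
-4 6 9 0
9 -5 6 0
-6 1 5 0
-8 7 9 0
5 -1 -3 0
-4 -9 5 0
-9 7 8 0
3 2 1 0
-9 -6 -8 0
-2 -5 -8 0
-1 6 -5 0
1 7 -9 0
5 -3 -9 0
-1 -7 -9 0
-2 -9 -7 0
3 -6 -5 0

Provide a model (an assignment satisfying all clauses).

y1=True, y2=False, y3=False, y4=True, y5=False, y6=True, y7=True, y8=True, y9=False

Check each clause:
  1. (y3 || y5 || y1) — y1 is true.
  2. (y1 || y8 || y5) — y8 is true.
  3. (!y4 || !y7 || !y5) — !y5 is true.
  4. (y6 || y9 || y4) — y4 is true.
  5. (y9 || !y3 || y1) — !y3 is true.
  6. (!y7 || y3 || y4) — y4 is true.
  7. (y6 || !y4 || y9) — y6 is true.
  8. (y9 || y6 || !y5) — !y5 is true.
  9. (y5 || y1 || !y6) — y1 is true.
  10. (!y8 || y9 || y7) — y7 is true.
  11. (!y3 || y5 || !y1) — !y3 is true.
  12. (!y9 || !y4 || y5) — !y9 is true.
  13. (y7 || y8 || !y9) — y8 is true.
  14. (y3 || y1 || y2) — y1 is true.
  15. (!y8 || !y9 || !y6) — !y9 is true.
  16. (!y2 || !y8 || !y5) — !y5 is true.
  17. (!y1 || y6 || !y5) — !y5 is true.
  18. (y1 || y7 || !y9) — y1 is true.
  19. (!y9 || y5 || !y3) — !y3 is true.
  20. (!y1 || !y7 || !y9) — !y9 is true.
  21. (!y2 || !y9 || !y7) — !y2 is true.
  22. (!y5 || !y6 || y3) — !y5 is true.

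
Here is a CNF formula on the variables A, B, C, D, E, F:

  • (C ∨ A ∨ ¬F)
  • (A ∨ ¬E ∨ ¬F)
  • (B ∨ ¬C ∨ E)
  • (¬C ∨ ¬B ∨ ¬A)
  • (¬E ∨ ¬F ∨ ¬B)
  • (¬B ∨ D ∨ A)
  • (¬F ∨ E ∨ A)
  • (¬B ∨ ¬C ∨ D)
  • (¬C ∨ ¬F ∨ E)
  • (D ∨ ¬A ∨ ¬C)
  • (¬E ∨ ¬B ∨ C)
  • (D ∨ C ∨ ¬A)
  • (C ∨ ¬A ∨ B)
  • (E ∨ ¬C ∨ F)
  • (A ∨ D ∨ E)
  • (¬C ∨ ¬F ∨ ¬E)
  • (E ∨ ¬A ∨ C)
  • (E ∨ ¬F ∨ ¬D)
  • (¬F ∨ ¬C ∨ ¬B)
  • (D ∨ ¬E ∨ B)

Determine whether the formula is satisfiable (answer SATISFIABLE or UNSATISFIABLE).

Try A = False.
For the remaining variables, B = False, C = False, D = True, E = True, F = False works.
So A=F, B=F, C=F, D=T, E=T, F=F is a satisfying assignment.

SATISFIABLE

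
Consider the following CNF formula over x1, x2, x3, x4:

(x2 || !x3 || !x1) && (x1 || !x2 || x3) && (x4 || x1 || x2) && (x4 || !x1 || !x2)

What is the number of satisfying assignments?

Case analysis on x1 and x2:
  x1=1, x2=1: remaining (x3,x4) ∈ {(0,1); (1,1)} — 2.
  x1=1, x2=0: remaining (x3,x4) ∈ {(0,0); (0,1)} — 2.
  x1=0, x2=1: remaining (x3,x4) ∈ {(1,0); (1,1)} — 2.
  x1=0, x2=0: remaining (x3,x4) ∈ {(0,1); (1,1)} — 2.
Total: 2 + 2 + 2 + 2 = 8.

8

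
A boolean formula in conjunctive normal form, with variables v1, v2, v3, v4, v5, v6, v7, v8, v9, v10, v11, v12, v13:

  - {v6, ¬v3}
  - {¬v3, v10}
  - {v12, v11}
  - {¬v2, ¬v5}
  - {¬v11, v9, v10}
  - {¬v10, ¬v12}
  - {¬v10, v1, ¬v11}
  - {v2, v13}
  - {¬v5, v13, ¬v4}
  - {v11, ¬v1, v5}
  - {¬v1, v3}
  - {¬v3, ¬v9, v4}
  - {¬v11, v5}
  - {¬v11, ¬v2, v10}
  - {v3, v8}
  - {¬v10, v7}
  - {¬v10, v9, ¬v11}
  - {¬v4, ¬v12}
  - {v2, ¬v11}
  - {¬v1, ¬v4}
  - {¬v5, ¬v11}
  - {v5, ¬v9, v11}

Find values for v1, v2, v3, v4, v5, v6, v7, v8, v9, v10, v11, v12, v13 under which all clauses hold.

v8 occurs only positively in the remaining clauses — set v8 = True.
v13 occurs only positively in the remaining clauses — set v13 = True.
Set v1 = False and propagate.
Try v2 = True.
  then v5 is forced to False.
  then v11 is forced to False.
  then v12 is forced to True.
  then v10 is forced to False.
  then v3 is forced to False.
  then v4 is forced to False.
  then v9 is forced to False.
v6, v7 are now unconstrained; take v6 = False, v7 = False.

v1=False, v2=True, v3=False, v4=False, v5=False, v6=False, v7=False, v8=True, v9=False, v10=False, v11=False, v12=True, v13=True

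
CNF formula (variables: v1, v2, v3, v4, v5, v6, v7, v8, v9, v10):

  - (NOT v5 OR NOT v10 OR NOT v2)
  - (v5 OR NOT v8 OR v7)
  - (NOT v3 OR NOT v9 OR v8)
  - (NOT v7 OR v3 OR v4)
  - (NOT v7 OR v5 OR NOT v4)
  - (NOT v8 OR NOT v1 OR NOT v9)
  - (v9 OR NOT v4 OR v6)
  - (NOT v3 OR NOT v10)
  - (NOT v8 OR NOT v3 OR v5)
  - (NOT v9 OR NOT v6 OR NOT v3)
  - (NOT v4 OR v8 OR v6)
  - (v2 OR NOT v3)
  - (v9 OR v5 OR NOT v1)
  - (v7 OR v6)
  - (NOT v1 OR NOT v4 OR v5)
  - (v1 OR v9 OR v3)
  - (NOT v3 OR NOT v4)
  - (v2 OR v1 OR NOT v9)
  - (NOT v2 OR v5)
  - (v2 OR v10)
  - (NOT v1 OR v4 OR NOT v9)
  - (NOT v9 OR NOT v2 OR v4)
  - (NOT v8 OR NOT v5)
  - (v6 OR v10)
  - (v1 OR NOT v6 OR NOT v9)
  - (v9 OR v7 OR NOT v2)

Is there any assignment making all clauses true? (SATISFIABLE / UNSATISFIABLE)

Try v1 = True.
Try v2 = True.
  then v5 is forced to True.
  then v10 is forced to False.
  then v8 is forced to False.
  then v6 is forced to True.
Branch on v3: take v3 = False.
For the remaining variables, v4 = True, v7 = True, v9 = False works.
So v1 = True, v2 = True, v3 = False, v4 = True, v5 = True, v6 = True, v7 = True, v8 = False, v9 = False, v10 = False is a satisfying assignment.

SATISFIABLE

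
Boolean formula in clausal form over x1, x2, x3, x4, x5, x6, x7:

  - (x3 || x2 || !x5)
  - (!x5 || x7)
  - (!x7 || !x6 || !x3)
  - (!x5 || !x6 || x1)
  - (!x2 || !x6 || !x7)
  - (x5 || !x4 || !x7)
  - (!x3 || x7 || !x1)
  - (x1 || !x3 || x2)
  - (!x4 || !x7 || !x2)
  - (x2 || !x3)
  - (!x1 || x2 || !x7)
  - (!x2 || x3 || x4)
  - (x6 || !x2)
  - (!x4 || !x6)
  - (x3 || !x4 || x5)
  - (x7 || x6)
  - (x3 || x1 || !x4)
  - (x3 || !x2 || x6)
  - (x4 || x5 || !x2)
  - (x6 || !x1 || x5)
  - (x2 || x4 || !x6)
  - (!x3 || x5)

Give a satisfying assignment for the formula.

Branch on x1: take x1 = False.
Branch on x2: take x2 = False.
  then x3 is forced to False.
  then x5 is forced to False.
  then x4 is forced to False.
  then x6 is forced to False.
  then x7 is forced to True.
Every clause has at least one true literal under this assignment.

x1=0, x2=0, x3=0, x4=0, x5=0, x6=0, x7=1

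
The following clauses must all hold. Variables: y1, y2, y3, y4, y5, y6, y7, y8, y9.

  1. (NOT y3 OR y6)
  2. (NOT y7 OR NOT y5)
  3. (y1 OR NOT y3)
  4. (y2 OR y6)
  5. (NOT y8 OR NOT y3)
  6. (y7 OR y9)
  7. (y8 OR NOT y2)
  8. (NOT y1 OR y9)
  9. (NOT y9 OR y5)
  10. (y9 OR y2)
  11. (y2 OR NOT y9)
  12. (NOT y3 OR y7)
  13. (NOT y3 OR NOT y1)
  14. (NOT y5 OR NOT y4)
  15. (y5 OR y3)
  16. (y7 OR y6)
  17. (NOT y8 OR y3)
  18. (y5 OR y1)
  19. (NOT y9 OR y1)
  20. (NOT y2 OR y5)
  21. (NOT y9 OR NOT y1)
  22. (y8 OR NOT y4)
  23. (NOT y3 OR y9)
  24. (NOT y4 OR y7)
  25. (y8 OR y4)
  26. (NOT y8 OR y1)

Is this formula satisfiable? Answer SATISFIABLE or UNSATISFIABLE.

UNSATISFIABLE

y3 = True:
  propagation gives y6=True, y1=True; an empty clause results — contradiction.
y3 = False:
  propagation gives y5=True, y7=False, y9=True, y2=True; an empty clause results — contradiction.
Every branch closes, so no satisfying assignment exists.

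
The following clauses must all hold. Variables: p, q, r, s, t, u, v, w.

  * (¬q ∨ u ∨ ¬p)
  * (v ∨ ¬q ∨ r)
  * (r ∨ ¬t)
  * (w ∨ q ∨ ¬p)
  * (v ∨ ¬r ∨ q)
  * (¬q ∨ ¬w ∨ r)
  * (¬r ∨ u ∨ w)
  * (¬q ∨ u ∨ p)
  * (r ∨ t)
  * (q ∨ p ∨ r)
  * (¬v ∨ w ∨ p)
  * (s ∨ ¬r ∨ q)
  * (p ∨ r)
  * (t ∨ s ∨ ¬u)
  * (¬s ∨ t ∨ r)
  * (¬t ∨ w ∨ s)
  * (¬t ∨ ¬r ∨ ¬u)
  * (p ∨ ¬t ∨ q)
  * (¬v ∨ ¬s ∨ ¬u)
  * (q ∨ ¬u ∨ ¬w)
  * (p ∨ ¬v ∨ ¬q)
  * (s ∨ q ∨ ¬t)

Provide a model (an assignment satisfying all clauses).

p=True, q=True, r=True, s=True, t=False, u=True, v=False, w=True

Try p = True.
Branch on q: take q = True.
  then u is forced to True.
For the remaining variables, r = True, s = True, t = False, v = False, w = True works.
Every clause has at least one true literal under this assignment.
Check each clause:
  1. (¬q ∨ ¬p ∨ u) — u is true.
  2. (¬q ∨ r ∨ v) — r is true.
  3. (r ∨ ¬t) — r is true.
  4. (w ∨ q ∨ ¬p) — w is true.
  5. (v ∨ q ∨ ¬r) — q is true.
  6. (¬q ∨ r ∨ ¬w) — r is true.
  7. (w ∨ ¬r ∨ u) — w is true.
  8. (u ∨ p ∨ ¬q) — p is true.
  9. (t ∨ r) — r is true.
  10. (q ∨ p ∨ r) — p is true.
  11. (w ∨ p ∨ ¬v) — w is true.
  12. (q ∨ ¬r ∨ s) — q is true.
  13. (r ∨ p) — p is true.
  14. (s ∨ t ∨ ¬u) — s is true.
  15. (r ∨ ¬s ∨ t) — r is true.
  16. (¬t ∨ s ∨ w) — w is true.
  17. (¬t ∨ ¬r ∨ ¬u) — ¬t is true.
  18. (q ∨ ¬t ∨ p) — p is true.
  19. (¬u ∨ ¬v ∨ ¬s) — ¬v is true.
  20. (q ∨ ¬w ∨ ¬u) — q is true.
  21. (p ∨ ¬v ∨ ¬q) — ¬v is true.
  22. (¬t ∨ q ∨ s) — q is true.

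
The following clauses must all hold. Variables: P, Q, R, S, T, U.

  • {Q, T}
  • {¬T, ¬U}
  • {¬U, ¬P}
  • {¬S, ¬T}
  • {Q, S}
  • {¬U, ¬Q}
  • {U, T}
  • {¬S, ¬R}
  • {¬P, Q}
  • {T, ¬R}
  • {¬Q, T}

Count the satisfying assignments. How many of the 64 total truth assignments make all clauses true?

4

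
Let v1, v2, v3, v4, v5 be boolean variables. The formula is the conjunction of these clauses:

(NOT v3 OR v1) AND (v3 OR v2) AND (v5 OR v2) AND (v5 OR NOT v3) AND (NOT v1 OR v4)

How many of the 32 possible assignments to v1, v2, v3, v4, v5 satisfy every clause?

Case analysis on v3 and v1:
  v3=1, v1=1: remaining (v2,v4,v5) ∈ {(0,1,1); (1,1,1)} — 2.
  v3=1, v1=0: a clause becomes empty — 0.
  v3=0, v1=1: remaining (v2,v4,v5) ∈ {(1,1,0); (1,1,1)} — 2.
  v3=0, v1=0: remaining (v2,v4,v5) ∈ {(1,0,0); (1,0,1); (1,1,0); (1,1,1)} — 4.
Total: 2 + 0 + 2 + 4 = 8.

8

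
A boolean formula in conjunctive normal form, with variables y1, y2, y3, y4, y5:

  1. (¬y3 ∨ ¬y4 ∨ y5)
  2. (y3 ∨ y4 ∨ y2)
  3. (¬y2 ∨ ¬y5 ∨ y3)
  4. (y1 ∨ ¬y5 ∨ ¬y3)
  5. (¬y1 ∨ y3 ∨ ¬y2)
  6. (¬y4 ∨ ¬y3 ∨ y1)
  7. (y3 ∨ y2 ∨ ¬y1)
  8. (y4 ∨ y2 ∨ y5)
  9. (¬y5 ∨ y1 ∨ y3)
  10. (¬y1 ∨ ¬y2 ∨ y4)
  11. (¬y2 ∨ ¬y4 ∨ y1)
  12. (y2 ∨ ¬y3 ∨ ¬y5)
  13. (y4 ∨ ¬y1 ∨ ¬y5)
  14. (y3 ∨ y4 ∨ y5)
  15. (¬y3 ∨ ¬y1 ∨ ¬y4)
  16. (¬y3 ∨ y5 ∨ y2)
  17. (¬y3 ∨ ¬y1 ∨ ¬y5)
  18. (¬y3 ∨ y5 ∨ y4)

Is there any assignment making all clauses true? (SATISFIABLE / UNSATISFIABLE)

Branch on y1: take y1 = False.
Try y2 = False.
The remaining clauses are satisfied by y3 = False, y4 = True, y5 = False.
So y1 = 0, y2 = 0, y3 = 0, y4 = 1, y5 = 0 is a satisfying assignment.

SATISFIABLE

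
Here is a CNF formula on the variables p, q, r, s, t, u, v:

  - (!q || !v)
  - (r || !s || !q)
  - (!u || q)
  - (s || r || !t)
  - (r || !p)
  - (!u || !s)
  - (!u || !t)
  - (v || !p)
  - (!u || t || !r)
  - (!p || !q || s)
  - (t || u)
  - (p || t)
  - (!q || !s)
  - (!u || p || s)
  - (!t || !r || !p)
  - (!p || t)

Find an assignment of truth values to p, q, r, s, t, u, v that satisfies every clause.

p=False  q=False  r=False  s=True  t=True  u=False  v=False

Branch on p: take p = False.
  then t is forced to True.
  then u is forced to False.
Branch on q: take q = False.
The remaining clauses are satisfied by r = False, s = True, v = False.
Every clause has at least one true literal under this assignment.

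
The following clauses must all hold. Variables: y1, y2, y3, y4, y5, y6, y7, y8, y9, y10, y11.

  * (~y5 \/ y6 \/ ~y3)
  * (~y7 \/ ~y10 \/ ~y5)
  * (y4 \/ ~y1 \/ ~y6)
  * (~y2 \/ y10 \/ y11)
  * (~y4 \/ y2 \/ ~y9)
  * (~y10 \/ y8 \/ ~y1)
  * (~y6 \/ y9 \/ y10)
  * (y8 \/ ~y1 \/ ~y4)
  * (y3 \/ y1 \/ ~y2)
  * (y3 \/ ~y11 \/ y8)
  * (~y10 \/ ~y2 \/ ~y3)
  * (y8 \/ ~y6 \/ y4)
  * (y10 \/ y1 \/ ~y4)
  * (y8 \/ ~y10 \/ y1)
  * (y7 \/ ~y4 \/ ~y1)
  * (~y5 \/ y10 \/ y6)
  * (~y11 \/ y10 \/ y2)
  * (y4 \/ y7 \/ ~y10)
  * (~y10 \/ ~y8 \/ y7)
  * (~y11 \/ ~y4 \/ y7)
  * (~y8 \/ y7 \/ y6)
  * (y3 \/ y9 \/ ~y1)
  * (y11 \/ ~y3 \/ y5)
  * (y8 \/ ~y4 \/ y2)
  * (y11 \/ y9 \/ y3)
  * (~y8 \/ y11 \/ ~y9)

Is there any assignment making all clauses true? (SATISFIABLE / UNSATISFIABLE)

SATISFIABLE

Set y1 = False and propagate.
Try y2 = False.
The remaining clauses are satisfied by y3 = False, y4 = True, y5 = False, y6 = True, y7 = True, y8 = True, y9 = False, y10 = True, y11 = True.
Every clause has at least one true literal under this assignment.
So y1=False, y2=False, y3=False, y4=True, y5=False, y6=True, y7=True, y8=True, y9=False, y10=True, y11=True is a satisfying assignment.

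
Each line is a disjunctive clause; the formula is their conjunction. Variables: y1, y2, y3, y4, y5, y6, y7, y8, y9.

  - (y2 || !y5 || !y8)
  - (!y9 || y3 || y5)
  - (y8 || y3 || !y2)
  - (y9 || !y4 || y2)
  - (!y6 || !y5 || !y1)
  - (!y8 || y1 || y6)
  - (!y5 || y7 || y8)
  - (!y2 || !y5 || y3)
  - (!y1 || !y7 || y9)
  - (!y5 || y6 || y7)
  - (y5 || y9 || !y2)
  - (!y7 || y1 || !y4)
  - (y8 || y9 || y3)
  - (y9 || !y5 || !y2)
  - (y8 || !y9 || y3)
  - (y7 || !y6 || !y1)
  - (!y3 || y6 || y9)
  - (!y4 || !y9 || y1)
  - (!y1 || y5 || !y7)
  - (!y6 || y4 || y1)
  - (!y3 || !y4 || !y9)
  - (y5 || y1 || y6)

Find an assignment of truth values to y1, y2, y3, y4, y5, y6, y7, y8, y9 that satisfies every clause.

y1=T  y2=F  y3=T  y4=F  y5=T  y6=F  y7=T  y8=F  y9=T

Set y1 = True and propagate.
The remaining clauses are satisfied by y2 = False, y3 = True, y4 = False, y5 = True, y6 = False, y7 = True, y8 = False, y9 = True.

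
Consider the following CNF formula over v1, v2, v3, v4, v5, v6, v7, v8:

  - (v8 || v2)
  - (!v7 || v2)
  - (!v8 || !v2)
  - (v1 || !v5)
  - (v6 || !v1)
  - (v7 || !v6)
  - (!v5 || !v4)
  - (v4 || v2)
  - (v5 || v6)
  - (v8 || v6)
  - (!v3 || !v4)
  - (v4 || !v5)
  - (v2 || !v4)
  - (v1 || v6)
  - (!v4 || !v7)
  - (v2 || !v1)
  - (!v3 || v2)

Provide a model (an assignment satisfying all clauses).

v1 = 0, v2 = 1, v3 = 0, v4 = 0, v5 = 0, v6 = 1, v7 = 1, v8 = 0

Check each clause:
  1. (v2 || v8) — v2 is true.
  2. (!v7 || v2) — v2 is true.
  3. (!v2 || !v8) — !v8 is true.
  4. (v1 || !v5) — !v5 is true.
  5. (!v1 || v6) — !v1 is true.
  6. (!v6 || v7) — v7 is true.
  7. (!v4 || !v5) — !v5 is true.
  8. (v2 || v4) — v2 is true.
  9. (v6 || v5) — v6 is true.
  10. (v6 || v8) — v6 is true.
  11. (!v4 || !v3) — !v4 is true.
  12. (!v5 || v4) — !v5 is true.
  13. (v2 || !v4) — v2 is true.
  14. (v6 || v1) — v6 is true.
  15. (!v4 || !v7) — !v4 is true.
  16. (!v1 || v2) — v2 is true.
  17. (!v3 || v2) — v2 is true.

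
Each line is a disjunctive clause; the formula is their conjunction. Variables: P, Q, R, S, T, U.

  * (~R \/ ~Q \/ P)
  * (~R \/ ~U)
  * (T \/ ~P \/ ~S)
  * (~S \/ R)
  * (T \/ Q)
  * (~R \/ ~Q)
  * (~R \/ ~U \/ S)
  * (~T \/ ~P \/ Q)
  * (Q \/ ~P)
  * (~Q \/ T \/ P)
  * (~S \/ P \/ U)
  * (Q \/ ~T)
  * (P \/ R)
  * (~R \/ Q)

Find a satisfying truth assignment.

P=True  Q=True  R=False  S=False  T=True  U=False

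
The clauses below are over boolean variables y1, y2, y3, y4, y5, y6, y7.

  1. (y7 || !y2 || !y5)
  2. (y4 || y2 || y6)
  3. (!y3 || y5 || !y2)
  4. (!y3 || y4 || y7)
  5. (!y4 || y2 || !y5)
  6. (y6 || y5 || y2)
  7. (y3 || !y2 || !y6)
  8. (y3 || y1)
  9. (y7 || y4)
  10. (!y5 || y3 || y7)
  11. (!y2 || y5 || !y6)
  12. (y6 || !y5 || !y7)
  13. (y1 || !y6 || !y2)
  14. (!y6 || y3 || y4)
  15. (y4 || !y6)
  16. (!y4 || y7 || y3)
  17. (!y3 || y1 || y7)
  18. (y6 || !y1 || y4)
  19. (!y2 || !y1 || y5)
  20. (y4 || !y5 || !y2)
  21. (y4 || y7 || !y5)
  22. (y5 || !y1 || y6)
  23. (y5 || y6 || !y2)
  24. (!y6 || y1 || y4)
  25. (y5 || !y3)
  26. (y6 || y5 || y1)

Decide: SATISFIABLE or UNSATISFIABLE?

Try y1 = True.
Branch on y2: take y2 = True.
  then y5 is forced to True.
  then y7 is forced to True.
  then y6 is forced to True.
  then y3 is forced to True.
  then y4 is forced to True.
So y1 = T, y2 = T, y3 = T, y4 = T, y5 = T, y6 = T, y7 = T is a satisfying assignment.

SATISFIABLE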